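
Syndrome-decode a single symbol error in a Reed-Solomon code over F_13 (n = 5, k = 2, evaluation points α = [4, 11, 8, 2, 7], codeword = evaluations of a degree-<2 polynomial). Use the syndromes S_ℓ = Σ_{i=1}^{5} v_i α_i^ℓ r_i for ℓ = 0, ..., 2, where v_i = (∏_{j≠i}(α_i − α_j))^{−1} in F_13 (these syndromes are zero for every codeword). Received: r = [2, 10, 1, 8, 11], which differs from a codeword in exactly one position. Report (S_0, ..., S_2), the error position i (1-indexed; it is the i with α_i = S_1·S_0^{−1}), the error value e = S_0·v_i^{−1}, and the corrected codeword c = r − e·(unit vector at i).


S = (11, 9, 5), error at position 4, error magnitude e = 12, c = [2, 10, 1, 9, 11].

Step 1: column multipliers v_i = (∏_{j≠i}(α_i − α_j))^{−1} mod 13.
  i = 1 (α = 4): (4−11)(4−8)(4−2)(4−7) = (−7)·(−4)·2·(−3) = −168 ≡ 1, so v_1 = 1^{−1} = 1 (mod 13).
  i = 2 (α = 11): (11−4)(11−8)(11−2)(11−7) = 7·3·9·4 = 756 ≡ 2, so v_2 = 2^{−1} = 7 (mod 13).
  i = 3 (α = 8): (8−4)(8−11)(8−2)(8−7) = 4·(−3)·6·1 = −72 ≡ 6, so v_3 = 6^{−1} = 11 (mod 13).
  i = 4 (α = 2): (2−4)(2−11)(2−8)(2−7) = (−2)·(−9)·(−6)·(−5) = 540 ≡ 7, so v_4 = 7^{−1} = 2 (mod 13).
  i = 5 (α = 7): (7−4)(7−11)(7−8)(7−2) = 3·(−4)·(−1)·5 = 60 ≡ 8, so v_5 = 8^{−1} = 5 (mod 13).
  v = [1, 7, 11, 2, 5].
Step 2: syndromes of r = [2, 10, 1, 8, 11] (all sums mod 13).
  S_0 = Σ v_i r_i = 1·2 + 7·10 + 11·1 + 2·8 + 5·11 = 154 ≡ 11.
  S_1 = Σ v_i α_i r_i = 1·4·2 + 7·11·10 + 11·8·1 + 2·2·8 + 5·7·11 = 1283 ≡ 9.
  α_i^2 mod 13 = [3, 4, 12, 4, 10].
  S_2 = Σ v_i α_i^2 r_i = 1·3·2 + 7·4·10 + 11·12·1 + 2·4·8 + 5·10·11 = 1032 ≡ 5.
  S = (11, 9, 5) ≠ 0, so r is not a codeword (an error is present).
Step 3: locate the error. For a single error e at position i, S_ℓ = v_i·e·α_i^ℓ, so α_err = S_1/S_0.
  S_0^{−1} = 11^{−1} = 6 (mod 13), so α_err = 9·6 = 54 ≡ 2 = α_4. Error position i = 4.
  Consistency check: S_2/S_1 = 5·3 = 15 ≡ 2 = α_err ✓ (single-error assumption holds).
Step 4: error magnitude e = S_0/v_4 = S_0·∏_{j≠4}(α_4 − α_j) = 11·7 = 77 ≡ 12 (mod 13).
Step 5: correct position 4: c_4 = r_4 − e = 8 − 12 ≡ 9 (mod 13). Hence c = [2, 10, 1, 9, 11].
  Check: interpolating c through the α_i gives m(x) = 3 + 3·x (degree < 2) with m(α_i) = c_i for every i, so c is indeed a codeword.


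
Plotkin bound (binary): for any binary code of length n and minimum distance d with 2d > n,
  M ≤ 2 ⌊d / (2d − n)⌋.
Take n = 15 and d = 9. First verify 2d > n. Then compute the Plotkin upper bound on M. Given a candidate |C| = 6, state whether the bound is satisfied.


Plotkin bound M ≤ 6; given |C| = 6 ≤ bound (satisfied).

Check applicability: 2d = 18, n = 15.
2d − n = 3 > 0, so Plotkin applies.
Compute d/(2d−n) = 9/3 ≈ 3.0000.
⌊d/(2d−n)⌋ = 3.
Plotkin bound: M ≤ 2·3 = 6.
Given |C| = 6, check: satisfied.
This |C| is at the Plotkin bound.


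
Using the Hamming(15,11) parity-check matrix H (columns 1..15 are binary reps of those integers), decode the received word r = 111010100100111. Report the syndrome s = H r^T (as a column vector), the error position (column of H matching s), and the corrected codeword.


s = (0, 1, 0, 0)^T, error position = 4, corrected codeword c = 111110100100111

Compute s = H r^T mod 2 one row at a time:
  s_1 = 0 + 0 + 1 + 0 + 0 + 1 + 1 + 1 = 4 ≡ 0 (mod 2).
  s_2 = 0 + 1 + 0 + 1 + 0 + 1 + 1 + 1 = 5 ≡ 1 (mod 2).
  s_3 = 1 + 1 + 0 + 1 + 1 + 0 + 1 + 1 = 6 ≡ 0 (mod 2).
  s_4 = 1 + 1 + 1 + 1 + 0 + 0 + 1 + 1 = 6 ≡ 0 (mod 2).
s = (0, 1, 0, 0)^T — this equals column 4 of H (binary 0100), so error is at position 4.
Correct: flip bit 4 of r = 111010100100111 to get c = 111110100100111.


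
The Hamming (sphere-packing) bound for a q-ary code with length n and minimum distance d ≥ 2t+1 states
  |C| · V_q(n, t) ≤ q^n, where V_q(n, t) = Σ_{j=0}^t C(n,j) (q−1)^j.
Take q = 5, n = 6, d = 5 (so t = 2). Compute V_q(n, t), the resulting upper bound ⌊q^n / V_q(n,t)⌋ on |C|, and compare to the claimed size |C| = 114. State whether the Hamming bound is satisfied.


V_q(n, t) = 265, q^n = 15625, Hamming bound = 58, |C| = 114 > bound (violated).

Step 1: Compute V_q(n, t) = Σ_{j=0}^2 C(n, j) (q−1)^j.
  j = 0: C(6,0)·(4)^0 = 1·1 = 1.
  j = 1: C(6,1)·(4)^1 = 6·4 = 24.
  j = 2: C(6,2)·(4)^2 = 15·16 = 240.
  V_q(n, t) = 1 + 24 + 240 = 265.
Step 2: q^n = 5^6 = 15625.
Step 3: Hamming bound ⌊q^n / V_q(n,t)⌋ = ⌊15625/265⌋ = 58.
Step 4: Compare |C| = 114 to 58: violated.
The claimed |C| lies above the Hamming bound, so no 5-ary code of length 6 with d ≥ 5 can have 114 codewords.


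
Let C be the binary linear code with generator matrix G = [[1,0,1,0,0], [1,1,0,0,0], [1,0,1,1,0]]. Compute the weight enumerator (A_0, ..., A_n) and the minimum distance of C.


Weight distribution: A_0 = 1, A_1 = 1, A_2 = 3, A_3 = 3. Minimum distance d = 1.

Enumerate all 2^3 = 8 messages m ∈ F_2^3.
For each, compute codeword c = mG in F_2^5, then tally its weight.
  m = 000 → c = 00000, weight = 0.
  m = 100 → c = 10100, weight = 2.
  m = 010 → c = 11000, weight = 2.
  m = 110 → c = 01100, weight = 2.
  m = 001 → c = 10110, weight = 3.
  m = 101 → c = 00010, weight = 1.
  m = 011 → c = 01110, weight = 3.
  m = 111 → c = 11010, weight = 3.
Tally weights:
  weight 0: 1 codewords.
  weight 1: 1 codewords.
  weight 2: 3 codewords.
  weight 3: 3 codewords.
Minimum distance d = smallest w > 0 with A_w > 0 = 1.
Sanity: Σ A_w = 8 = 2^3 = 8 ✓.


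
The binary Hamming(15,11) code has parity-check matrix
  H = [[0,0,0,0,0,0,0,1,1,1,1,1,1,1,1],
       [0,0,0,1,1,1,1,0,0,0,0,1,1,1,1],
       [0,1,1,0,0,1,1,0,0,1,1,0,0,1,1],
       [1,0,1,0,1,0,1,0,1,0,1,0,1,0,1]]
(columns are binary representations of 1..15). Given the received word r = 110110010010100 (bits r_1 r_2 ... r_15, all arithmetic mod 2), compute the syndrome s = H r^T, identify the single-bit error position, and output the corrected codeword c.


s = (1, 1, 0, 0)^T, error position = 12, corrected codeword c = 110110010011100

Compute s = H r^T mod 2 one row at a time:
  s_1 = 1 + 0 + 0 + 1 + 0 + 1 + 0 + 0 = 3 ≡ 1 (mod 2).
  s_2 = 1 + 1 + 0 + 0 + 0 + 1 + 0 + 0 = 3 ≡ 1 (mod 2).
  s_3 = 1 + 0 + 0 + 0 + 0 + 1 + 0 + 0 = 2 ≡ 0 (mod 2).
  s_4 = 1 + 0 + 1 + 0 + 0 + 1 + 1 + 0 = 4 ≡ 0 (mod 2).
s = (1, 1, 0, 0)^T — this equals column 12 of H (binary 1100), so error is at position 12.
Correct: flip bit 12 of r = 110110010010100 to get c = 110110010011100.


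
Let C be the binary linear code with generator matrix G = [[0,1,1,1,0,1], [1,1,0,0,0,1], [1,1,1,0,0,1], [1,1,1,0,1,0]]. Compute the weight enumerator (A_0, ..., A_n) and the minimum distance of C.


Weight distribution: A_0 = 1, A_1 = 1, A_2 = 2, A_3 = 6, A_4 = 5, A_5 = 1. Minimum distance d = 1.

Enumerate all 2^4 = 16 messages m ∈ F_2^4.
For each, compute codeword c = mG in F_2^6, then tally its weight.
  m = 0000 → c = 000000, weight = 0.
  m = 1000 → c = 011101, weight = 4.
  m = 0100 → c = 110001, weight = 3.
  m = 1100 → c = 101100, weight = 3.
  m = 0010 → c = 111001, weight = 4.
  m = 1010 → c = 100100, weight = 2.
  m = 0110 → c = 001000, weight = 1.
  m = 1110 → c = 010101, weight = 3.
  m = 0001 → c = 111010, weight = 4.
  m = 1001 → c = 100111, weight = 4.
  m = 0101 → c = 001011, weight = 3.
  m = 1101 → c = 010110, weight = 3.
  m = 0011 → c = 000011, weight = 2.
  m = 1011 → c = 011110, weight = 4.
  m = 0111 → c = 110010, weight = 3.
  m = 1111 → c = 101111, weight = 5.
Tally weights:
  weight 0: 1 codewords.
  weight 1: 1 codewords.
  weight 2: 2 codewords.
  weight 3: 6 codewords.
  weight 4: 5 codewords.
  weight 5: 1 codewords.
Minimum distance d = smallest w > 0 with A_w > 0 = 1.
Sanity: Σ A_w = 16 = 2^4 = 16 ✓.


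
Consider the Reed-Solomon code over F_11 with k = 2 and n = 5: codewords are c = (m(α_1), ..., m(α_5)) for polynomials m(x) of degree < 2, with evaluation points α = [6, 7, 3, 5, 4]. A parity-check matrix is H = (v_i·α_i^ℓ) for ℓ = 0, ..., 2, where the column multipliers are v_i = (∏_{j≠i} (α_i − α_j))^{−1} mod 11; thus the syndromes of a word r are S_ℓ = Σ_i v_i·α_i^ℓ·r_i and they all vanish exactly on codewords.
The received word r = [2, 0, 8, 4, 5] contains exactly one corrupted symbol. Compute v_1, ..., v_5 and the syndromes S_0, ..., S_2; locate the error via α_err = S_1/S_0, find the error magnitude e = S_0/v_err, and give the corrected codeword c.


S = (2, 8, 10), error at position 5, error magnitude e = 10, c = [2, 0, 8, 4, 6].

Step 1: column multipliers v_i = (∏_{j≠i}(α_i − α_j))^{−1} mod 11.
  i = 1 (α = 6): (6−7)(6−3)(6−5)(6−4) = (−1)·3·1·2 = −6 ≡ 5, so v_1 = 5^{−1} = 9 (mod 11).
  i = 2 (α = 7): (7−6)(7−3)(7−5)(7−4) = 1·4·2·3 = 24 ≡ 2, so v_2 = 2^{−1} = 6 (mod 11).
  i = 3 (α = 3): (3−6)(3−7)(3−5)(3−4) = (−3)·(−4)·(−2)·(−1) = 24 ≡ 2, so v_3 = 2^{−1} = 6 (mod 11).
  i = 4 (α = 5): (5−6)(5−7)(5−3)(5−4) = (−1)·(−2)·2·1 = 4 ≡ 4, so v_4 = 4^{−1} = 3 (mod 11).
  i = 5 (α = 4): (4−6)(4−7)(4−3)(4−5) = (−2)·(−3)·1·(−1) = −6 ≡ 5, so v_5 = 5^{−1} = 9 (mod 11).
  v = [9, 6, 6, 3, 9].
Step 2: syndromes of r = [2, 0, 8, 4, 5] (all sums mod 11).
  S_0 = Σ v_i r_i = 9·2 + 6·0 + 6·8 + 3·4 + 9·5 = 123 ≡ 2.
  S_1 = Σ v_i α_i r_i = 9·6·2 + 6·7·0 + 6·3·8 + 3·5·4 + 9·4·5 = 492 ≡ 8.
  α_i^2 mod 11 = [3, 5, 9, 3, 5].
  S_2 = Σ v_i α_i^2 r_i = 9·3·2 + 6·5·0 + 6·9·8 + 3·3·4 + 9·5·5 = 747 ≡ 10.
  S = (2, 8, 10) ≠ 0, so r is not a codeword (an error is present).
Step 3: locate the error. For a single error e at position i, S_ℓ = v_i·e·α_i^ℓ, so α_err = S_1/S_0.
  S_0^{−1} = 2^{−1} = 6 (mod 11), so α_err = 8·6 = 48 ≡ 4 = α_5. Error position i = 5.
  Consistency check: S_2/S_1 = 10·7 = 70 ≡ 4 = α_err ✓ (single-error assumption holds).
Step 4: error magnitude e = S_0/v_5 = S_0·∏_{j≠5}(α_5 − α_j) = 2·5 = 10 ≡ 10 (mod 11).
Step 5: correct position 5: c_5 = r_5 − e = 5 − 10 ≡ 6 (mod 11). Hence c = [2, 0, 8, 4, 6].
  Check: interpolating c through the α_i gives m(x) = 3 + 9·x (degree < 2) with m(α_i) = c_i for every i, so c is indeed a codeword.


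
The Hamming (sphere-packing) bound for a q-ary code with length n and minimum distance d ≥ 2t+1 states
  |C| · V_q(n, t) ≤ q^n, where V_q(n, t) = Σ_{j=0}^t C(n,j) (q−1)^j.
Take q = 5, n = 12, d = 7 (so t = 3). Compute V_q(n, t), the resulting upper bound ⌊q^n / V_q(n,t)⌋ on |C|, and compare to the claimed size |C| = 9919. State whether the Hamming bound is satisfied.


V_q(n, t) = 15185, q^n = 244140625, Hamming bound = 16077, |C| = 9919 ≤ bound (satisfied).

Step 1: Compute V_q(n, t) = Σ_{j=0}^3 C(n, j) (q−1)^j.
  j = 0: C(12,0)·(4)^0 = 1·1 = 1.
  j = 1: C(12,1)·(4)^1 = 12·4 = 48.
  j = 2: C(12,2)·(4)^2 = 66·16 = 1056.
  j = 3: C(12,3)·(4)^3 = 220·64 = 14080.
  V_q(n, t) = 1 + 48 + 1056 + 14080 = 15185.
Step 2: q^n = 5^12 = 244140625.
Step 3: Hamming bound ⌊q^n / V_q(n,t)⌋ = ⌊244140625/15185⌋ = 16077.
Step 4: Compare |C| = 9919 to 16077: satisfied.
The claimed |C| lies below the Hamming bound.


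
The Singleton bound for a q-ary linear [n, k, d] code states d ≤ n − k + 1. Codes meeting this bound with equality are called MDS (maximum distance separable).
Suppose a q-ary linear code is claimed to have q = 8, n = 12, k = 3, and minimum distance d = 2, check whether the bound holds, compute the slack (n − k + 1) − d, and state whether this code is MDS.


Singleton RHS = n − k + 1 = 10, slack = 8, bound satisfied, not MDS.

Singleton bound: d ≤ n − k + 1.
Here n = 12, k = 3, so n − k + 1 = 10.
Given d = 2, check d ≤ 10: YES.
Slack = (n − k + 1) − d = 8.
The code is NOT MDS (slack = 8 > 0).
Description: the claimed parameters are [12, 3, 2]_8; such a code would be non-MDS.


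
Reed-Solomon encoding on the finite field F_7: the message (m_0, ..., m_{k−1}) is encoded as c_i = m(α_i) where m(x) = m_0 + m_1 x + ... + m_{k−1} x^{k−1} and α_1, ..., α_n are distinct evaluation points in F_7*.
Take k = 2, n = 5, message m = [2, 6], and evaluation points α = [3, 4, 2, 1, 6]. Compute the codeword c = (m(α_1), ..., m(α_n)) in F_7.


c = [6, 5, 0, 1, 3]

Message polynomial: m(x) = 2 + 6·x (mod 7).
For each evaluation point α_i, compute m(α_i) mod 7:
  α_1 = 3: Horner steps 6 → 6, so m(3) = 6.
  α_2 = 4: Horner steps 6 → 5, so m(4) = 5.
  α_3 = 2: Horner steps 6 → 0, so m(2) = 0.
  α_4 = 1: Horner steps 6 → 1, so m(1) = 1.
  α_5 = 6: Horner steps 6 → 3, so m(6) = 3.
Codeword c = [6, 5, 0, 1, 3] ∈ F_7^5.


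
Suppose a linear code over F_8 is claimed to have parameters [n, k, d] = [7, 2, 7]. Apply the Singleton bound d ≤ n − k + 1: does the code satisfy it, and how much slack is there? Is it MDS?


Singleton RHS = n − k + 1 = 6, slack = -1, bound violated (no such code; not MDS).

Singleton bound: d ≤ n − k + 1.
Here n = 7, k = 2, so n − k + 1 = 6.
Given d = 7, check d ≤ 6: NO.
Slack = (n − k + 1) − d = -1.
The slack is negative: d = 7 exceeds n − k + 1 = 6 by 1, so the Singleton bound is violated and no linear [7, 2, 7]_8 code can exist. In particular it is not MDS (MDS requires d = n − k + 1 exactly).
Description: the claimed parameters are [7, 2, 7]_8; such a code would be impossible (violates the Singleton bound).


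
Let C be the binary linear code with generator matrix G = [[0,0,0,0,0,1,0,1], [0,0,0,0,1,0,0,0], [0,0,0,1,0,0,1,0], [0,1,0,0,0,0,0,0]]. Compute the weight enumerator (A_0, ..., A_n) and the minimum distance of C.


Weight distribution: A_0 = 1, A_1 = 2, A_2 = 3, A_3 = 4, A_4 = 3, A_5 = 2, A_6 = 1. Minimum distance d = 1.

Enumerate all 2^4 = 16 messages m ∈ F_2^4.
For each, compute codeword c = mG in F_2^8, then tally its weight.
  m = 0000 → c = 00000000, weight = 0.
  m = 1000 → c = 00000101, weight = 2.
  m = 0100 → c = 00001000, weight = 1.
  m = 1100 → c = 00001101, weight = 3.
  m = 0010 → c = 00010010, weight = 2.
  m = 1010 → c = 00010111, weight = 4.
  m = 0110 → c = 00011010, weight = 3.
  m = 1110 → c = 00011111, weight = 5.
  m = 0001 → c = 01000000, weight = 1.
  m = 1001 → c = 01000101, weight = 3.
  m = 0101 → c = 01001000, weight = 2.
  m = 1101 → c = 01001101, weight = 4.
  m = 0011 → c = 01010010, weight = 3.
  m = 1011 → c = 01010111, weight = 5.
  m = 0111 → c = 01011010, weight = 4.
  m = 1111 → c = 01011111, weight = 6.
Tally weights:
  weight 0: 1 codewords.
  weight 1: 2 codewords.
  weight 2: 3 codewords.
  weight 3: 4 codewords.
  weight 4: 3 codewords.
  weight 5: 2 codewords.
  weight 6: 1 codewords.
Minimum distance d = smallest w > 0 with A_w > 0 = 1.
Sanity: Σ A_w = 16 = 2^4 = 16 ✓.


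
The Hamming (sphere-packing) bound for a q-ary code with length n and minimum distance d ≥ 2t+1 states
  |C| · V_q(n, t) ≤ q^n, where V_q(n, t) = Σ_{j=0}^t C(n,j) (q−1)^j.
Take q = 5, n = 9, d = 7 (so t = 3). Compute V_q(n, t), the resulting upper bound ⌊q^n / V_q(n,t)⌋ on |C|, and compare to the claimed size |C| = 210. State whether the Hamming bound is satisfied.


V_q(n, t) = 5989, q^n = 1953125, Hamming bound = 326, |C| = 210 ≤ bound (satisfied).

Step 1: Compute V_q(n, t) = Σ_{j=0}^3 C(n, j) (q−1)^j.
  j = 0: C(9,0)·(4)^0 = 1·1 = 1.
  j = 1: C(9,1)·(4)^1 = 9·4 = 36.
  j = 2: C(9,2)·(4)^2 = 36·16 = 576.
  j = 3: C(9,3)·(4)^3 = 84·64 = 5376.
  V_q(n, t) = 1 + 36 + 576 + 5376 = 5989.
Step 2: q^n = 5^9 = 1953125.
Step 3: Hamming bound ⌊q^n / V_q(n,t)⌋ = ⌊1953125/5989⌋ = 326.
Step 4: Compare |C| = 210 to 326: satisfied.
The claimed |C| lies below the Hamming bound.


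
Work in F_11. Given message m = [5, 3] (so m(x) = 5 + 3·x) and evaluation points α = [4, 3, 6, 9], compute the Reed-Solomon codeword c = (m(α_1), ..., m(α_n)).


c = [6, 3, 1, 10]

Message polynomial: m(x) = 5 + 3·x (mod 11).
For each evaluation point α_i, compute m(α_i) mod 11:
  α_1 = 4: Horner steps 3 → 6, so m(4) = 6.
  α_2 = 3: Horner steps 3 → 3, so m(3) = 3.
  α_3 = 6: Horner steps 3 → 1, so m(6) = 1.
  α_4 = 9: Horner steps 3 → 10, so m(9) = 10.
Codeword c = [6, 3, 1, 10] ∈ F_11^4.


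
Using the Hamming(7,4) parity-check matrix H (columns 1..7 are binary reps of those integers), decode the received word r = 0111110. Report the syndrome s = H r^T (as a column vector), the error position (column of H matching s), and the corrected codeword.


s = (1, 1, 0)^T, error position = 6, corrected codeword c = 0111100

Compute s = H r^T mod 2 one row at a time:
  s_1 = 1 + 1 + 1 + 0 = 3 ≡ 1 (mod 2).
  s_2 = 1 + 1 + 1 + 0 = 3 ≡ 1 (mod 2).
  s_3 = 0 + 1 + 1 + 0 = 2 ≡ 0 (mod 2).
s = (1, 1, 0)^T — this equals column 6 of H (binary 110), so error is at position 6.
Correct: flip bit 6 of r = 0111110 to get c = 0111100.


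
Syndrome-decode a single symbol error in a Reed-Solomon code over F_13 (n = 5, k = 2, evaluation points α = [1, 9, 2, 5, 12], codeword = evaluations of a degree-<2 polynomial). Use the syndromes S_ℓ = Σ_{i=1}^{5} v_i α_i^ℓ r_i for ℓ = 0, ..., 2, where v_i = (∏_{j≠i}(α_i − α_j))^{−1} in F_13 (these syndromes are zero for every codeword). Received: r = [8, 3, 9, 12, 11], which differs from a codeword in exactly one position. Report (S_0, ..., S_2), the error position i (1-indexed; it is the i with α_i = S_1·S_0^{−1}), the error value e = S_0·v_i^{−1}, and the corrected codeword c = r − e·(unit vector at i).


S = (2, 11, 2), error at position 5, error magnitude e = 5, c = [8, 3, 9, 12, 6].

Step 1: column multipliers v_i = (∏_{j≠i}(α_i − α_j))^{−1} mod 13.
  i = 1 (α = 1): (1−9)(1−2)(1−5)(1−12) = (−8)·(−1)·(−4)·(−11) = 352 ≡ 1, so v_1 = 1^{−1} = 1 (mod 13).
  i = 2 (α = 9): (9−1)(9−2)(9−5)(9−12) = 8·7·4·(−3) = −672 ≡ 4, so v_2 = 4^{−1} = 10 (mod 13).
  i = 3 (α = 2): (2−1)(2−9)(2−5)(2−12) = 1·(−7)·(−3)·(−10) = −210 ≡ 11, so v_3 = 11^{−1} = 6 (mod 13).
  i = 4 (α = 5): (5−1)(5−9)(5−2)(5−12) = 4·(−4)·3·(−7) = 336 ≡ 11, so v_4 = 11^{−1} = 6 (mod 13).
  i = 5 (α = 12): (12−1)(12−9)(12−2)(12−5) = 11·3·10·7 = 2310 ≡ 9, so v_5 = 9^{−1} = 3 (mod 13).
  v = [1, 10, 6, 6, 3].
Step 2: syndromes of r = [8, 3, 9, 12, 11] (all sums mod 13).
  S_0 = Σ v_i r_i = 1·8 + 10·3 + 6·9 + 6·12 + 3·11 = 197 ≡ 2.
  S_1 = Σ v_i α_i r_i = 1·1·8 + 10·9·3 + 6·2·9 + 6·5·12 + 3·12·11 = 1142 ≡ 11.
  α_i^2 mod 13 = [1, 3, 4, 12, 1].
  S_2 = Σ v_i α_i^2 r_i = 1·1·8 + 10·3·3 + 6·4·9 + 6·12·12 + 3·1·11 = 1211 ≡ 2.
  S = (2, 11, 2) ≠ 0, so r is not a codeword (an error is present).
Step 3: locate the error. For a single error e at position i, S_ℓ = v_i·e·α_i^ℓ, so α_err = S_1/S_0.
  S_0^{−1} = 2^{−1} = 7 (mod 13), so α_err = 11·7 = 77 ≡ 12 = α_5. Error position i = 5.
  Consistency check: S_2/S_1 = 2·6 = 12 ≡ 12 = α_err ✓ (single-error assumption holds).
Step 4: error magnitude e = S_0/v_5 = S_0·∏_{j≠5}(α_5 − α_j) = 2·9 = 18 ≡ 5 (mod 13).
Step 5: correct position 5: c_5 = r_5 − e = 11 − 5 ≡ 6 (mod 13). Hence c = [8, 3, 9, 12, 6].
  Check: interpolating c through the α_i gives m(x) = 7 + 1·x (degree < 2) with m(α_i) = c_i for every i, so c is indeed a codeword.


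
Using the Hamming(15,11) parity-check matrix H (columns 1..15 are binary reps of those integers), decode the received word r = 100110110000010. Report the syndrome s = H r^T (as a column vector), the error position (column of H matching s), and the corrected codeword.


s = (0, 0, 0, 1)^T, error position = 1, corrected codeword c = 000110110000010

Compute s = H r^T mod 2 one row at a time:
  s_1 = 1 + 0 + 0 + 0 + 0 + 0 + 1 + 0 = 2 ≡ 0 (mod 2).
  s_2 = 1 + 1 + 0 + 1 + 0 + 0 + 1 + 0 = 4 ≡ 0 (mod 2).
  s_3 = 0 + 0 + 0 + 1 + 0 + 0 + 1 + 0 = 2 ≡ 0 (mod 2).
  s_4 = 1 + 0 + 1 + 1 + 0 + 0 + 0 + 0 = 3 ≡ 1 (mod 2).
s = (0, 0, 0, 1)^T — this equals column 1 of H (binary 0001), so error is at position 1.
Correct: flip bit 1 of r = 100110110000010 to get c = 000110110000010.


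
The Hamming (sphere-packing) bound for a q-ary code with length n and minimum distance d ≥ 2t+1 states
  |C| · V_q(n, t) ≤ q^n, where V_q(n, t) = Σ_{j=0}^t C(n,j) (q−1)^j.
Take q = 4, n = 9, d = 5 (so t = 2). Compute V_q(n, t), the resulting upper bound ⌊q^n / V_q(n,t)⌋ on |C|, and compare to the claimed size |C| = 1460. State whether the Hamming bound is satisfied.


V_q(n, t) = 352, q^n = 262144, Hamming bound = 744, |C| = 1460 > bound (violated).

Step 1: Compute V_q(n, t) = Σ_{j=0}^2 C(n, j) (q−1)^j.
  j = 0: C(9,0)·(3)^0 = 1·1 = 1.
  j = 1: C(9,1)·(3)^1 = 9·3 = 27.
  j = 2: C(9,2)·(3)^2 = 36·9 = 324.
  V_q(n, t) = 1 + 27 + 324 = 352.
Step 2: q^n = 4^9 = 262144.
Step 3: Hamming bound ⌊q^n / V_q(n,t)⌋ = ⌊262144/352⌋ = 744.
Step 4: Compare |C| = 1460 to 744: violated.
The claimed |C| lies above the Hamming bound, so no 4-ary code of length 9 with d ≥ 5 can have 1460 codewords.


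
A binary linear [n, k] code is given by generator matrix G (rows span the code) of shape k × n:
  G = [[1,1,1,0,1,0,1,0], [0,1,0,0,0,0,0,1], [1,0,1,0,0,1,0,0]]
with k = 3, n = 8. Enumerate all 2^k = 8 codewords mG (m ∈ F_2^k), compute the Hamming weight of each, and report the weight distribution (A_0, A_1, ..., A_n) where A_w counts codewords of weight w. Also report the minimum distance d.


Weight distribution: A_0 = 1, A_2 = 1, A_3 = 1, A_4 = 2, A_5 = 3. Minimum distance d = 2.

Enumerate all 2^3 = 8 messages m ∈ F_2^3.
For each, compute codeword c = mG in F_2^8, then tally its weight.
  m = 000 → c = 00000000, weight = 0.
  m = 100 → c = 11101010, weight = 5.
  m = 010 → c = 01000001, weight = 2.
  m = 110 → c = 10101011, weight = 5.
  m = 001 → c = 10100100, weight = 3.
  m = 101 → c = 01001110, weight = 4.
  m = 011 → c = 11100101, weight = 5.
  m = 111 → c = 00001111, weight = 4.
Tally weights:
  weight 0: 1 codewords.
  weight 2: 1 codewords.
  weight 3: 1 codewords.
  weight 4: 2 codewords.
  weight 5: 3 codewords.
Minimum distance d = smallest w > 0 with A_w > 0 = 2.
Sanity: Σ A_w = 8 = 2^3 = 8 ✓.


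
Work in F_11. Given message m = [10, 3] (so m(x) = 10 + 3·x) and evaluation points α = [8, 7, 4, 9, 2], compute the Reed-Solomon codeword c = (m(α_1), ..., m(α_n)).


c = [1, 9, 0, 4, 5]

Message polynomial: m(x) = 10 + 3·x (mod 11).
For each evaluation point α_i, compute m(α_i) mod 11:
  α_1 = 8: Horner steps 3 → 1, so m(8) = 1.
  α_2 = 7: Horner steps 3 → 9, so m(7) = 9.
  α_3 = 4: Horner steps 3 → 0, so m(4) = 0.
  α_4 = 9: Horner steps 3 → 4, so m(9) = 4.
  α_5 = 2: Horner steps 3 → 5, so m(2) = 5.
Codeword c = [1, 9, 0, 4, 5] ∈ F_11^5.


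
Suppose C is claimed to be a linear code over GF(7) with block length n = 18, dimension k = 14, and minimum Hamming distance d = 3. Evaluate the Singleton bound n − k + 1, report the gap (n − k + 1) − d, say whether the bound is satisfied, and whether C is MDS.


Singleton RHS = n − k + 1 = 5, slack = 2, bound satisfied, not MDS.

Singleton bound: d ≤ n − k + 1.
Here n = 18, k = 14, so n − k + 1 = 5.
Given d = 3, check d ≤ 5: YES.
Slack = (n − k + 1) − d = 2.
The code is NOT MDS (slack = 2 > 0).
Description: the claimed parameters are [18, 14, 3]_7; such a code would be non-MDS.


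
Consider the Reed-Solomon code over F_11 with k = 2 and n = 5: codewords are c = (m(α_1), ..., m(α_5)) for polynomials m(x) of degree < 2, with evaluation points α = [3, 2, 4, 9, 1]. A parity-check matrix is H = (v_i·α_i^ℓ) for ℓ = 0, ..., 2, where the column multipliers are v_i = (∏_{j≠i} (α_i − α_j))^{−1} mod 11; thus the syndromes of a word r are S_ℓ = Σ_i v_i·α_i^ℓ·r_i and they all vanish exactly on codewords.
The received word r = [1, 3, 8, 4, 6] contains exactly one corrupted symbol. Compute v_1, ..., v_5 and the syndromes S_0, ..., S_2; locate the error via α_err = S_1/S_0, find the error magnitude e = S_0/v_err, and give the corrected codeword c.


S = (1, 3, 9), error at position 1, error magnitude e = 1, c = [0, 3, 8, 4, 6].

Step 1: column multipliers v_i = (∏_{j≠i}(α_i − α_j))^{−1} mod 11.
  i = 1 (α = 3): (3−2)(3−4)(3−9)(3−1) = 1·(−1)·(−6)·2 = 12 ≡ 1, so v_1 = 1^{−1} = 1 (mod 11).
  i = 2 (α = 2): (2−3)(2−4)(2−9)(2−1) = (−1)·(−2)·(−7)·1 = −14 ≡ 8, so v_2 = 8^{−1} = 7 (mod 11).
  i = 3 (α = 4): (4−3)(4−2)(4−9)(4−1) = 1·2·(−5)·3 = −30 ≡ 3, so v_3 = 3^{−1} = 4 (mod 11).
  i = 4 (α = 9): (9−3)(9−2)(9−4)(9−1) = 6·7·5·8 = 1680 ≡ 8, so v_4 = 8^{−1} = 7 (mod 11).
  i = 5 (α = 1): (1−3)(1−2)(1−4)(1−9) = (−2)·(−1)·(−3)·(−8) = 48 ≡ 4, so v_5 = 4^{−1} = 3 (mod 11).
  v = [1, 7, 4, 7, 3].
Step 2: syndromes of r = [1, 3, 8, 4, 6] (all sums mod 11).
  S_0 = Σ v_i r_i = 1·1 + 7·3 + 4·8 + 7·4 + 3·6 = 100 ≡ 1.
  S_1 = Σ v_i α_i r_i = 1·3·1 + 7·2·3 + 4·4·8 + 7·9·4 + 3·1·6 = 443 ≡ 3.
  α_i^2 mod 11 = [9, 4, 5, 4, 1].
  S_2 = Σ v_i α_i^2 r_i = 1·9·1 + 7·4·3 + 4·5·8 + 7·4·4 + 3·1·6 = 383 ≡ 9.
  S = (1, 3, 9) ≠ 0, so r is not a codeword (an error is present).
Step 3: locate the error. For a single error e at position i, S_ℓ = v_i·e·α_i^ℓ, so α_err = S_1/S_0.
  S_0^{−1} = 1^{−1} = 1 (mod 11), so α_err = 3·1 = 3 ≡ 3 = α_1. Error position i = 1.
  Consistency check: S_2/S_1 = 9·4 = 36 ≡ 3 = α_err ✓ (single-error assumption holds).
Step 4: error magnitude e = S_0/v_1 = S_0·∏_{j≠1}(α_1 − α_j) = 1·1 = 1 ≡ 1 (mod 11).
Step 5: correct position 1: c_1 = r_1 − e = 1 − 1 ≡ 0 (mod 11). Hence c = [0, 3, 8, 4, 6].
  Check: interpolating c through the α_i gives m(x) = 9 + 8·x (degree < 2) with m(α_i) = c_i for every i, so c is indeed a codeword.


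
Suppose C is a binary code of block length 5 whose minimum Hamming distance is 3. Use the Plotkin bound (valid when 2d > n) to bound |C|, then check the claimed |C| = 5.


Plotkin bound M ≤ 6; given |C| = 5 ≤ bound (satisfied).

Check applicability: 2d = 6, n = 5.
2d − n = 1 > 0, so Plotkin applies.
Compute d/(2d−n) = 3/1 ≈ 3.0000.
⌊d/(2d−n)⌋ = 3.
Plotkin bound: M ≤ 2·3 = 6.
Given |C| = 5, check: satisfied.
This |C| is below the Plotkin bound.


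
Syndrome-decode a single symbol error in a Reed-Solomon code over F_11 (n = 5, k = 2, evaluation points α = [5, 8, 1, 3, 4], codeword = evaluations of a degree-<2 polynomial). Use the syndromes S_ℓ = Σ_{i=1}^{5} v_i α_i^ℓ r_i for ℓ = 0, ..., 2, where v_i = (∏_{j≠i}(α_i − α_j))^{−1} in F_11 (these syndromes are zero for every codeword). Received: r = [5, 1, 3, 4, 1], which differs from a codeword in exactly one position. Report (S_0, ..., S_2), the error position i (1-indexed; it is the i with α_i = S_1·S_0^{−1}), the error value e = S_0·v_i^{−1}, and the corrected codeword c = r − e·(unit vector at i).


S = (2, 8, 10), error at position 5, error magnitude e = 2, c = [5, 1, 3, 4, 10].

Step 1: column multipliers v_i = (∏_{j≠i}(α_i − α_j))^{−1} mod 11.
  i = 1 (α = 5): (5−8)(5−1)(5−3)(5−4) = (−3)·4·2·1 = −24 ≡ 9, so v_1 = 9^{−1} = 5 (mod 11).
  i = 2 (α = 8): (8−5)(8−1)(8−3)(8−4) = 3·7·5·4 = 420 ≡ 2, so v_2 = 2^{−1} = 6 (mod 11).
  i = 3 (α = 1): (1−5)(1−8)(1−3)(1−4) = (−4)·(−7)·(−2)·(−3) = 168 ≡ 3, so v_3 = 3^{−1} = 4 (mod 11).
  i = 4 (α = 3): (3−5)(3−8)(3−1)(3−4) = (−2)·(−5)·2·(−1) = −20 ≡ 2, so v_4 = 2^{−1} = 6 (mod 11).
  i = 5 (α = 4): (4−5)(4−8)(4−1)(4−3) = (−1)·(−4)·3·1 = 12 ≡ 1, so v_5 = 1^{−1} = 1 (mod 11).
  v = [5, 6, 4, 6, 1].
Step 2: syndromes of r = [5, 1, 3, 4, 1] (all sums mod 11).
  S_0 = Σ v_i r_i = 5·5 + 6·1 + 4·3 + 6·4 + 1·1 = 68 ≡ 2.
  S_1 = Σ v_i α_i r_i = 5·5·5 + 6·8·1 + 4·1·3 + 6·3·4 + 1·4·1 = 261 ≡ 8.
  α_i^2 mod 11 = [3, 9, 1, 9, 5].
  S_2 = Σ v_i α_i^2 r_i = 5·3·5 + 6·9·1 + 4·1·3 + 6·9·4 + 1·5·1 = 362 ≡ 10.
  S = (2, 8, 10) ≠ 0, so r is not a codeword (an error is present).
Step 3: locate the error. For a single error e at position i, S_ℓ = v_i·e·α_i^ℓ, so α_err = S_1/S_0.
  S_0^{−1} = 2^{−1} = 6 (mod 11), so α_err = 8·6 = 48 ≡ 4 = α_5. Error position i = 5.
  Consistency check: S_2/S_1 = 10·7 = 70 ≡ 4 = α_err ✓ (single-error assumption holds).
Step 4: error magnitude e = S_0/v_5 = S_0·∏_{j≠5}(α_5 − α_j) = 2·1 = 2 ≡ 2 (mod 11).
Step 5: correct position 5: c_5 = r_5 − e = 1 − 2 ≡ 10 (mod 11). Hence c = [5, 1, 3, 4, 10].
  Check: interpolating c through the α_i gives m(x) = 8 + 6·x (degree < 2) with m(α_i) = c_i for every i, so c is indeed a codeword.


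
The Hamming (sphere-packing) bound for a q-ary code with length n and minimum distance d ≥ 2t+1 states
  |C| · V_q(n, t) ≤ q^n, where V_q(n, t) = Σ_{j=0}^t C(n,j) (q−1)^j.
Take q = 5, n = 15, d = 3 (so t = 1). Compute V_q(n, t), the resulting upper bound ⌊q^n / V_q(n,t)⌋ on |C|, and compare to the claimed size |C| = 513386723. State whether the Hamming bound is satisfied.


V_q(n, t) = 61, q^n = 30517578125, Hamming bound = 500288165, |C| = 513386723 > bound (violated).

Step 1: Compute V_q(n, t) = Σ_{j=0}^1 C(n, j) (q−1)^j.
  j = 0: C(15,0)·(4)^0 = 1·1 = 1.
  j = 1: C(15,1)·(4)^1 = 15·4 = 60.
  V_q(n, t) = 1 + 60 = 61.
Step 2: q^n = 5^15 = 30517578125.
Step 3: Hamming bound ⌊q^n / V_q(n,t)⌋ = ⌊30517578125/61⌋ = 500288165.
Step 4: Compare |C| = 513386723 to 500288165: violated.
The claimed |C| lies above the Hamming bound, so no 5-ary code of length 15 with d ≥ 3 can have 513386723 codewords.


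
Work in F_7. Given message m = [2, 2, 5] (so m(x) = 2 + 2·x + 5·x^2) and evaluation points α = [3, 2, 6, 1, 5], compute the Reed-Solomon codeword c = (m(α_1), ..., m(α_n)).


c = [4, 5, 5, 2, 4]

Message polynomial: m(x) = 2 + 2·x + 5·x^2 (mod 7).
For each evaluation point α_i, compute m(α_i) mod 7:
  α_1 = 3: Horner steps 5 → 3 → 4, so m(3) = 4.
  α_2 = 2: Horner steps 5 → 5 → 5, so m(2) = 5.
  α_3 = 6: Horner steps 5 → 4 → 5, so m(6) = 5.
  α_4 = 1: Horner steps 5 → 0 → 2, so m(1) = 2.
  α_5 = 5: Horner steps 5 → 6 → 4, so m(5) = 4.
Codeword c = [4, 5, 5, 2, 4] ∈ F_7^5.


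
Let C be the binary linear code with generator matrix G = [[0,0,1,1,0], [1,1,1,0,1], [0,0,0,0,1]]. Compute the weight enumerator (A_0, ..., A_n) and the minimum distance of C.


Weight distribution: A_0 = 1, A_1 = 1, A_2 = 1, A_3 = 3, A_4 = 2. Minimum distance d = 1.

Enumerate all 2^3 = 8 messages m ∈ F_2^3.
For each, compute codeword c = mG in F_2^5, then tally its weight.
  m = 000 → c = 00000, weight = 0.
  m = 100 → c = 00110, weight = 2.
  m = 010 → c = 11101, weight = 4.
  m = 110 → c = 11011, weight = 4.
  m = 001 → c = 00001, weight = 1.
  m = 101 → c = 00111, weight = 3.
  m = 011 → c = 11100, weight = 3.
  m = 111 → c = 11010, weight = 3.
Tally weights:
  weight 0: 1 codewords.
  weight 1: 1 codewords.
  weight 2: 1 codewords.
  weight 3: 3 codewords.
  weight 4: 2 codewords.
Minimum distance d = smallest w > 0 with A_w > 0 = 1.
Sanity: Σ A_w = 8 = 2^3 = 8 ✓.


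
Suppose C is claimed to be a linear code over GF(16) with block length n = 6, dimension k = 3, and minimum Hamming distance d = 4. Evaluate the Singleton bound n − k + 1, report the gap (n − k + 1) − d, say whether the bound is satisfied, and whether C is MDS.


Singleton RHS = n − k + 1 = 4, slack = 0, bound satisfied, MDS.

Singleton bound: d ≤ n − k + 1.
Here n = 6, k = 3, so n − k + 1 = 4.
Given d = 4, check d ≤ 4: YES.
Slack = (n − k + 1) − d = 0.
The code is MDS (slack = 0).
Description: the claimed parameters are [6, 3, 4]_16; such a code would be MDS (meets Singleton bound).


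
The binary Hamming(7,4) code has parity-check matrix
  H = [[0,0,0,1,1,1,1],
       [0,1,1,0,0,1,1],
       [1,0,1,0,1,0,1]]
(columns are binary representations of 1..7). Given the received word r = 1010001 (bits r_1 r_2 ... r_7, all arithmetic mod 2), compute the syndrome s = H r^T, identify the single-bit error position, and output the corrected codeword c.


s = (1, 0, 1)^T, error position = 5, corrected codeword c = 1010101

Compute s = H r^T mod 2 one row at a time:
  s_1 = 0 + 0 + 0 + 1 = 1 ≡ 1 (mod 2).
  s_2 = 0 + 1 + 0 + 1 = 2 ≡ 0 (mod 2).
  s_3 = 1 + 1 + 0 + 1 = 3 ≡ 1 (mod 2).
s = (1, 0, 1)^T — this equals column 5 of H (binary 101), so error is at position 5.
Correct: flip bit 5 of r = 1010001 to get c = 1010101.


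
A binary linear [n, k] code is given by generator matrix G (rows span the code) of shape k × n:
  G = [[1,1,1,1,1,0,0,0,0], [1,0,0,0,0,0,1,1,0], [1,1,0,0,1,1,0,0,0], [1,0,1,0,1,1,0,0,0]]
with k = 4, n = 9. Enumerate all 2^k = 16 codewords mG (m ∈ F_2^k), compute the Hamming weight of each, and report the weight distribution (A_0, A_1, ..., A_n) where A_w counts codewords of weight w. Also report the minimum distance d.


Weight distribution: A_0 = 1, A_2 = 1, A_3 = 4, A_4 = 3, A_5 = 4, A_6 = 3. Minimum distance d = 2.

Enumerate all 2^4 = 16 messages m ∈ F_2^4.
For each, compute codeword c = mG in F_2^9, then tally its weight.
  m = 0000 → c = 000000000, weight = 0.
  m = 1000 → c = 111110000, weight = 5.
  m = 0100 → c = 100000110, weight = 3.
  m = 1100 → c = 011110110, weight = 6.
  m = 0010 → c = 110011000, weight = 4.
  m = 1010 → c = 001101000, weight = 3.
  m = 0110 → c = 010011110, weight = 5.
  m = 1110 → c = 101101110, weight = 6.
  m = 0001 → c = 101011000, weight = 4.
  m = 1001 → c = 010101000, weight = 3.
  m = 0101 → c = 001011110, weight = 5.
  m = 1101 → c = 110101110, weight = 6.
  m = 0011 → c = 011000000, weight = 2.
  m = 1011 → c = 100110000, weight = 3.
  m = 0111 → c = 111000110, weight = 5.
  m = 1111 → c = 000110110, weight = 4.
Tally weights:
  weight 0: 1 codewords.
  weight 2: 1 codewords.
  weight 3: 4 codewords.
  weight 4: 3 codewords.
  weight 5: 4 codewords.
  weight 6: 3 codewords.
Minimum distance d = smallest w > 0 with A_w > 0 = 2.
Sanity: Σ A_w = 16 = 2^4 = 16 ✓.


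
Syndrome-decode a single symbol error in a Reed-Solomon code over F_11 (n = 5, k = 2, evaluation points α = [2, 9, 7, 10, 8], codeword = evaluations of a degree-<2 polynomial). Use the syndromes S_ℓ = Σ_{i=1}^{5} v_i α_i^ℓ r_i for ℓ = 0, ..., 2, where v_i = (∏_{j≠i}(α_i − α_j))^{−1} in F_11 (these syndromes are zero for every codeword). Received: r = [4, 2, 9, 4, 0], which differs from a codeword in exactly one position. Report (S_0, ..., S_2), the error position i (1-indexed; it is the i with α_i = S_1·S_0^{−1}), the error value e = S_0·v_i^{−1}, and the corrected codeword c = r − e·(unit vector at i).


S = (2, 4, 8), error at position 1, error magnitude e = 5, c = [10, 2, 9, 4, 0].

Step 1: column multipliers v_i = (∏_{j≠i}(α_i − α_j))^{−1} mod 11.
  i = 1 (α = 2): (2−9)(2−7)(2−10)(2−8) = (−7)·(−5)·(−8)·(−6) = 1680 ≡ 8, so v_1 = 8^{−1} = 7 (mod 11).
  i = 2 (α = 9): (9−2)(9−7)(9−10)(9−8) = 7·2·(−1)·1 = −14 ≡ 8, so v_2 = 8^{−1} = 7 (mod 11).
  i = 3 (α = 7): (7−2)(7−9)(7−10)(7−8) = 5·(−2)·(−3)·(−1) = −30 ≡ 3, so v_3 = 3^{−1} = 4 (mod 11).
  i = 4 (α = 10): (10−2)(10−9)(10−7)(10−8) = 8·1·3·2 = 48 ≡ 4, so v_4 = 4^{−1} = 3 (mod 11).
  i = 5 (α = 8): (8−2)(8−9)(8−7)(8−10) = 6·(−1)·1·(−2) = 12 ≡ 1, so v_5 = 1^{−1} = 1 (mod 11).
  v = [7, 7, 4, 3, 1].
Step 2: syndromes of r = [4, 2, 9, 4, 0] (all sums mod 11).
  S_0 = Σ v_i r_i = 7·4 + 7·2 + 4·9 + 3·4 + 1·0 = 90 ≡ 2.
  S_1 = Σ v_i α_i r_i = 7·2·4 + 7·9·2 + 4·7·9 + 3·10·4 + 1·8·0 = 554 ≡ 4.
  α_i^2 mod 11 = [4, 4, 5, 1, 9].
  S_2 = Σ v_i α_i^2 r_i = 7·4·4 + 7·4·2 + 4·5·9 + 3·1·4 + 1·9·0 = 360 ≡ 8.
  S = (2, 4, 8) ≠ 0, so r is not a codeword (an error is present).
Step 3: locate the error. For a single error e at position i, S_ℓ = v_i·e·α_i^ℓ, so α_err = S_1/S_0.
  S_0^{−1} = 2^{−1} = 6 (mod 11), so α_err = 4·6 = 24 ≡ 2 = α_1. Error position i = 1.
  Consistency check: S_2/S_1 = 8·3 = 24 ≡ 2 = α_err ✓ (single-error assumption holds).
Step 4: error magnitude e = S_0/v_1 = S_0·∏_{j≠1}(α_1 − α_j) = 2·8 = 16 ≡ 5 (mod 11).
Step 5: correct position 1: c_1 = r_1 − e = 4 − 5 ≡ 10 (mod 11). Hence c = [10, 2, 9, 4, 0].
  Check: interpolating c through the α_i gives m(x) = 6 + 2·x (degree < 2) with m(α_i) = c_i for every i, so c is indeed a codeword.


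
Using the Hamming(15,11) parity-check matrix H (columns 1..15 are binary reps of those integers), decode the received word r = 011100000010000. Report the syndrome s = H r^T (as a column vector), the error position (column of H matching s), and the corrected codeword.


s = (1, 1, 1, 0)^T, error position = 14, corrected codeword c = 011100000010010

Compute s = H r^T mod 2 one row at a time:
  s_1 = 0 + 0 + 0 + 1 + 0 + 0 + 0 + 0 = 1 ≡ 1 (mod 2).
  s_2 = 1 + 0 + 0 + 0 + 0 + 0 + 0 + 0 = 1 ≡ 1 (mod 2).
  s_3 = 1 + 1 + 0 + 0 + 0 + 1 + 0 + 0 = 3 ≡ 1 (mod 2).
  s_4 = 0 + 1 + 0 + 0 + 0 + 1 + 0 + 0 = 2 ≡ 0 (mod 2).
s = (1, 1, 1, 0)^T — this equals column 14 of H (binary 1110), so error is at position 14.
Correct: flip bit 14 of r = 011100000010000 to get c = 011100000010010.


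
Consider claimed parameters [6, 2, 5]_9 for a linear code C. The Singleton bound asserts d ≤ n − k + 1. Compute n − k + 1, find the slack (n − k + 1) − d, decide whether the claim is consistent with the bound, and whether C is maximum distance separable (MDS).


Singleton RHS = n − k + 1 = 5, slack = 0, bound satisfied, MDS.

Singleton bound: d ≤ n − k + 1.
Here n = 6, k = 2, so n − k + 1 = 5.
Given d = 5, check d ≤ 5: YES.
Slack = (n − k + 1) − d = 0.
The code is MDS (slack = 0).
Description: the claimed parameters are [6, 2, 5]_9; such a code would be MDS (meets Singleton bound).


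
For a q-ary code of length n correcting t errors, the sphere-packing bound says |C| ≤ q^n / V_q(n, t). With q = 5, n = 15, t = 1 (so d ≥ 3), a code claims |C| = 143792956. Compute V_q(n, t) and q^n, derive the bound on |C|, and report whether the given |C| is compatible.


V_q(n, t) = 61, q^n = 30517578125, Hamming bound = 500288165, |C| = 143792956 ≤ bound (satisfied).

Step 1: Compute V_q(n, t) = Σ_{j=0}^1 C(n, j) (q−1)^j.
  j = 0: C(15,0)·(4)^0 = 1·1 = 1.
  j = 1: C(15,1)·(4)^1 = 15·4 = 60.
  V_q(n, t) = 1 + 60 = 61.
Step 2: q^n = 5^15 = 30517578125.
Step 3: Hamming bound ⌊q^n / V_q(n,t)⌋ = ⌊30517578125/61⌋ = 500288165.
Step 4: Compare |C| = 143792956 to 500288165: satisfied.
The claimed |C| lies below the Hamming bound.


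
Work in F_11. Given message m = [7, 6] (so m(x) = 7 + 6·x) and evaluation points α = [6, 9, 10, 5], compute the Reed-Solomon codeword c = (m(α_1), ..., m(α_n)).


c = [10, 6, 1, 4]

Message polynomial: m(x) = 7 + 6·x (mod 11).
For each evaluation point α_i, compute m(α_i) mod 11:
  α_1 = 6: Horner steps 6 → 10, so m(6) = 10.
  α_2 = 9: Horner steps 6 → 6, so m(9) = 6.
  α_3 = 10: Horner steps 6 → 1, so m(10) = 1.
  α_4 = 5: Horner steps 6 → 4, so m(5) = 4.
Codeword c = [10, 6, 1, 4] ∈ F_11^4.


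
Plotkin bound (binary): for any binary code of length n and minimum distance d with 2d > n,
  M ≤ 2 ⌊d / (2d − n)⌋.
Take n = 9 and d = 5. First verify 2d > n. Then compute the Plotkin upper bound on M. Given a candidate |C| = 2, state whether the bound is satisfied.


Plotkin bound M ≤ 10; given |C| = 2 ≤ bound (satisfied).

Check applicability: 2d = 10, n = 9.
2d − n = 1 > 0, so Plotkin applies.
Compute d/(2d−n) = 5/1 ≈ 5.0000.
⌊d/(2d−n)⌋ = 5.
Plotkin bound: M ≤ 2·5 = 10.
Given |C| = 2, check: satisfied.
This |C| is below the Plotkin bound.


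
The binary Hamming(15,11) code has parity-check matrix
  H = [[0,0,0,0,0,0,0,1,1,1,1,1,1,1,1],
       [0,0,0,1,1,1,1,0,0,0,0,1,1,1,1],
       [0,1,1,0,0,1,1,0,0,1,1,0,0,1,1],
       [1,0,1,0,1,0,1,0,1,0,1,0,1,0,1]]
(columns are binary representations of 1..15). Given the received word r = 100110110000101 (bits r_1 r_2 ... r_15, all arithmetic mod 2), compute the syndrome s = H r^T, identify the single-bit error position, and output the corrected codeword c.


s = (1, 1, 0, 1)^T, error position = 13, corrected codeword c = 100110110000001

Compute s = H r^T mod 2 one row at a time:
  s_1 = 1 + 0 + 0 + 0 + 0 + 1 + 0 + 1 = 3 ≡ 1 (mod 2).
  s_2 = 1 + 1 + 0 + 1 + 0 + 1 + 0 + 1 = 5 ≡ 1 (mod 2).
  s_3 = 0 + 0 + 0 + 1 + 0 + 0 + 0 + 1 = 2 ≡ 0 (mod 2).
  s_4 = 1 + 0 + 1 + 1 + 0 + 0 + 1 + 1 = 5 ≡ 1 (mod 2).
s = (1, 1, 0, 1)^T — this equals column 13 of H (binary 1101), so error is at position 13.
Correct: flip bit 13 of r = 100110110000101 to get c = 100110110000001.
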